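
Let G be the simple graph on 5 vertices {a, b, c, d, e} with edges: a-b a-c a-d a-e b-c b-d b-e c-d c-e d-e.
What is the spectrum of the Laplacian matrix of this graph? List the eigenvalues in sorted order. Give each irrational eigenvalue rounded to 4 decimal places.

Each diagonal entry of L is the vertex degree and each off-diagonal entry is -1 where an edge is present, 0 otherwise; in the order [a, b, c, d, e] the diagonal is [4, 4, 4, 4, 4]. Since every row of L sums to 0, the all-ones vector is in the kernel and 0 is an eigenvalue. The largest eigenvalue, 5, is at most the vertex count 5.

[0, 5, 5, 5, 5]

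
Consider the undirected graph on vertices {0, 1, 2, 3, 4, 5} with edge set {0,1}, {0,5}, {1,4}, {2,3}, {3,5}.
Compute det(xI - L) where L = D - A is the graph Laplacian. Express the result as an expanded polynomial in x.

Reading degrees in the order [0, 1, 2, 3, 4, 5] gives [2, 2, 1, 2, 1, 2]; set D = diag(2, 2, 1, 2, 1, 2) and form L = D - A. Computing det(xI - L) by cofactor expansion (or equivalently via sum-over-permutations) gives x^6 - 10x^5 + 36x^4 - 56x^3 + 35x^2 - 6x. Since p(0) = det(-L) = 0, x divides p(x). By the matrix-tree theorem the graph has (1/6) * product of the nonzero eigenvalues = 1 spanning tree.

x^6 - 10x^5 + 36x^4 - 56x^3 + 35x^2 - 6x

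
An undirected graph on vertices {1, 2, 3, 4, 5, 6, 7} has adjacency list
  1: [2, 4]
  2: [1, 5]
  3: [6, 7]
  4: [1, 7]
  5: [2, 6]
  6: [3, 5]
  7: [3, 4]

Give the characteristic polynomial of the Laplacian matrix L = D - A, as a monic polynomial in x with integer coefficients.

Reading degrees in the order [1, 2, 3, 4, 5, 6, 7] gives [2, 2, 2, 2, 2, 2, 2]; set D = diag(2, 2, 2, 2, 2, 2, 2) and form L = D - A. Computing det(xI - L) by cofactor expansion (or equivalently via sum-over-permutations) gives x^7 - 14x^6 + 77x^5 - 210x^4 + 294x^3 - 196x^2 + 49x. Since p(0) = det(-L) = 0, x divides p(x). The largest eigenvalue, 3.8019, is at most the vertex count 7. The eigenvalues sum to 14, which equals trace(L) = 2|E|.

x^7 - 14x^6 + 77x^5 - 210x^4 + 294x^3 - 196x^2 + 49x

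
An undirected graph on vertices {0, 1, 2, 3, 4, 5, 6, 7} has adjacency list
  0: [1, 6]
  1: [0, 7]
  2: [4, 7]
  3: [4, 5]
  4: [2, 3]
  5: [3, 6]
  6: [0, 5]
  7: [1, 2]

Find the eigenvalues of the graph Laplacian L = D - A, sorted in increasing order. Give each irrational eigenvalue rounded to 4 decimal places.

Each diagonal entry of L is the vertex degree and each off-diagonal entry is -1 where an edge is present, 0 otherwise; in the order [0, 1, 2, 3, 4, 5, 6, 7] the diagonal is [2, 2, 2, 2, 2, 2, 2, 2]. Since every row of L sums to 0, the all-ones vector is in the kernel and 0 is an eigenvalue. There is one zero in the spectrum, matching the 1 component.

[0, 0.5858, 0.5858, 2, 2, 3.4142, 3.4142, 4]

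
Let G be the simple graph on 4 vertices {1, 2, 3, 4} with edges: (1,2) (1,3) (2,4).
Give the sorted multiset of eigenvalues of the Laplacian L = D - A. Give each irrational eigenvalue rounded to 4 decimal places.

[0, 0.5858, 2, 3.4142]

Each diagonal entry of L is the vertex degree and each off-diagonal entry is -1 where an edge is present, 0 otherwise; in the order [1, 2, 3, 4] the diagonal is [2, 2, 1, 1]. Diagonalising L (or applying a numerical eigensolver to the 4x4 matrix) gives the spectrum above. The single zero eigenvalue shows the graph is connected. The eigenvalues sum to 6, which equals trace(L) = 2|E|.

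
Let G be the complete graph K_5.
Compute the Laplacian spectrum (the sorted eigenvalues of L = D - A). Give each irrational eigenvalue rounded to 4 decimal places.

The graph has 5 vertices and degree multiset [4, 4, 4, 4, 4]; D is the diagonal matrix of degrees and L = D - A. Since every row of L sums to 0, the all-ones vector is in the kernel and 0 is an eigenvalue. The single zero eigenvalue shows the graph is connected. There is one zero in the spectrum, matching the 1 component.

[0, 5, 5, 5, 5]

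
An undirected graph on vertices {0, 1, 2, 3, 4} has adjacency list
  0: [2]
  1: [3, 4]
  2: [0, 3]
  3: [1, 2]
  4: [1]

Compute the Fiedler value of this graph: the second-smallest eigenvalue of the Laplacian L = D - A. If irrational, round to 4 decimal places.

0.3820

With the vertex order [0, 1, 2, 3, 4], the degrees are [1, 2, 2, 2, 1], giving D = diag(1, 2, 2, 2, 1) and L = D - A. Computing the eigenvalues of L and sorting gives [0, 0.3820, 1.3820, 2.6180, 3.6180]. The Fiedler value lambda_2 = 0.3820 is strictly positive, so the graph is connected. By the matrix-tree theorem the graph has (1/5) * product of the nonzero eigenvalues = 1 spanning tree. There is one zero in the spectrum, matching the 1 component.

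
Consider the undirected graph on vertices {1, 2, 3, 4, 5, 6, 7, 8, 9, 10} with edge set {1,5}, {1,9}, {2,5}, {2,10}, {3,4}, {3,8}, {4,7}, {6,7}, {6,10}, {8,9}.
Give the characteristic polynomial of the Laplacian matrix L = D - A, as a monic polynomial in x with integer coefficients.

x^10 - 20x^9 + 170x^8 - 800x^7 + 2275x^6 - 4004x^5 + 4290x^4 - 2640x^3 + 825x^2 - 100x

Reading degrees in the order [1, 2, 3, 4, 5, 6, 7, 8, 9, 10] gives [2, 2, 2, 2, 2, 2, 2, 2, 2, 2]; set D = diag(2, 2, 2, 2, 2, 2, 2, 2, 2, 2) and form L = D - A. L has integer entries, so p(x) = det(xI - L) has integer coefficients. Expanding the determinant yields x^10 - 20x^9 + 170x^8 - 800x^7 + 2275x^6 - 4004x^5 + 4290x^4 - 2640x^3 + 825x^2 - 100x. The coefficient of x^9 equals -trace(L) = -20, matching the sum of degrees. The largest eigenvalue, 4, is at most the vertex count 10. There is one zero in the spectrum, matching the 1 component.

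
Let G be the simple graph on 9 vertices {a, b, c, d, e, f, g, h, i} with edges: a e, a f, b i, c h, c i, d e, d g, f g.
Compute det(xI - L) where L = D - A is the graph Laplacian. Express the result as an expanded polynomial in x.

x^9 - 16x^8 + 105x^7 - 364x^6 + 715x^5 - 790x^4 + 450x^3 - 100x^2

With the vertex order [a, b, c, d, e, f, g, h, i], the degrees are [2, 1, 2, 2, 2, 2, 2, 1, 2], giving D = diag(2, 1, 2, 2, 2, 2, 2, 1, 2) and L = D - A. Computing det(xI - L) by cofactor expansion (or equivalently via sum-over-permutations) gives x^9 - 16x^8 + 105x^7 - 364x^6 + 715x^5 - 790x^4 + 450x^3 - 100x^2. The coefficient of x^8 equals -trace(L) = -16, matching the sum of degrees. The eigenvalues sum to 16, which equals trace(L) = 2|E|.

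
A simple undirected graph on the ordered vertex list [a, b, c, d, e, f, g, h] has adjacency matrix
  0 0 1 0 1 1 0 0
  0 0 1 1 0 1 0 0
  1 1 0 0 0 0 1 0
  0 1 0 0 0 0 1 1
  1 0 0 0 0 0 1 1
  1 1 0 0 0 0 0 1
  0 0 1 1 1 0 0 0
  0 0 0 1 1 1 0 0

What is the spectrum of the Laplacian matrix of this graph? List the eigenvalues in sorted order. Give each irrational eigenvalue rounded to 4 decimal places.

Reading degrees in the order [a, b, c, d, e, f, g, h] gives [3, 3, 3, 3, 3, 3, 3, 3]; set D = diag(3, 3, 3, 3, 3, 3, 3, 3) and form L = D - A. Diagonalising L (or applying a numerical eigensolver to the 8x8 matrix) gives the spectrum above. The largest eigenvalue, 6, is at most the vertex count 8. The eigenvalues sum to 24, which equals trace(L) = 2|E|.

[0, 2, 2, 2, 4, 4, 4, 6]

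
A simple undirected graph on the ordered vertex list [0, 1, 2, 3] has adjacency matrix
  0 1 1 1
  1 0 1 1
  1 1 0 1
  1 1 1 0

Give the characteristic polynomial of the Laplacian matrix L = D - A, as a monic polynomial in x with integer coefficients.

With the vertex order [0, 1, 2, 3], the degrees are [3, 3, 3, 3], giving D = diag(3, 3, 3, 3) and L = D - A. L has integer entries, so p(x) = det(xI - L) has integer coefficients. Expanding the determinant yields x^4 - 12x^3 + 48x^2 - 64x. The coefficient of x^3 equals -trace(L) = -12, matching the sum of degrees. The largest eigenvalue, 4, is at most the vertex count 4.

x^4 - 12x^3 + 48x^2 - 64x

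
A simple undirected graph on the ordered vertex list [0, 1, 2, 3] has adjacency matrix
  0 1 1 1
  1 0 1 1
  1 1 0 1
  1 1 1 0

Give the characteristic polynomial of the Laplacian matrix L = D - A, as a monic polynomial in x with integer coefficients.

Each diagonal entry of L is the vertex degree and each off-diagonal entry is -1 where an edge is present, 0 otherwise; in the order [0, 1, 2, 3] the diagonal is [3, 3, 3, 3]. Computing det(xI - L) by cofactor expansion (or equivalently via sum-over-permutations) gives x^4 - 12x^3 + 48x^2 - 64x. Since p(0) = det(-L) = 0, x divides p(x). There is one zero in the spectrum, matching the 1 component. The largest eigenvalue, 4, is at most the vertex count 4.

x^4 - 12x^3 + 48x^2 - 64x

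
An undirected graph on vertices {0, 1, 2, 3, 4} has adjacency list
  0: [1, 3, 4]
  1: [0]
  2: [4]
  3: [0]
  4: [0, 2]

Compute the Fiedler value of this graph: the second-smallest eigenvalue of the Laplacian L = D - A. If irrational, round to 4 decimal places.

Each diagonal entry of L is the vertex degree and each off-diagonal entry is -1 where an edge is present, 0 otherwise; in the order [0, 1, 2, 3, 4] the diagonal is [3, 1, 1, 1, 2]. Computing the eigenvalues of L and sorting gives [0, 0.5188, 1, 2.3111, 4.1701]. The Fiedler value lambda_2 = 0.5188 is strictly positive, so the graph is connected.

0.5188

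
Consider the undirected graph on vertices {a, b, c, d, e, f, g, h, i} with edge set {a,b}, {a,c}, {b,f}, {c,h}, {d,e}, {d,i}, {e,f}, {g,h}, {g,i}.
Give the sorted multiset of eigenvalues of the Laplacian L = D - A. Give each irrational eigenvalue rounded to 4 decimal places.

Each diagonal entry of L is the vertex degree and each off-diagonal entry is -1 where an edge is present, 0 otherwise; in the order [a, b, c, d, e, f, g, h, i] the diagonal is [2, 2, 2, 2, 2, 2, 2, 2, 2]. L is symmetric positive semidefinite, so every eigenvalue is real and nonnegative. There is one zero in the spectrum, matching the 1 component. By the matrix-tree theorem the graph has (1/9) * product of the nonzero eigenvalues = 9 spanning trees.

[0, 0.4679, 0.4679, 1.6527, 1.6527, 3, 3, 3.8794, 3.8794]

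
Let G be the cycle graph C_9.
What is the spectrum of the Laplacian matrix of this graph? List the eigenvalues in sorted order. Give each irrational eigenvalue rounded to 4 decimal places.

[0, 0.4679, 0.4679, 1.6527, 1.6527, 3, 3, 3.8794, 3.8794]

The graph has 9 vertices and degree multiset [2, 2, 2, 2, 2, 2, 2, 2, 2]; D is the diagonal matrix of degrees and L = D - A. Since every row of L sums to 0, the all-ones vector is in the kernel and 0 is an eigenvalue. The eigenvalues sum to 18, which equals trace(L) = 2|E|. By the matrix-tree theorem the graph has (1/9) * product of the nonzero eigenvalues = 9 spanning trees.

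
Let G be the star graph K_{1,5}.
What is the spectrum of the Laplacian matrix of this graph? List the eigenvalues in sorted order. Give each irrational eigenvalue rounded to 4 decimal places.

The graph has 6 vertices and degree multiset [5, 1, 1, 1, 1, 1]; D is the diagonal matrix of degrees and L = D - A. The multiplicity of 0 as a Laplacian eigenvalue equals the number of connected components. The eigenvalues sum to 10, which equals trace(L) = 2|E|. There is one zero in the spectrum, matching the 1 component.

[0, 1, 1, 1, 1, 6]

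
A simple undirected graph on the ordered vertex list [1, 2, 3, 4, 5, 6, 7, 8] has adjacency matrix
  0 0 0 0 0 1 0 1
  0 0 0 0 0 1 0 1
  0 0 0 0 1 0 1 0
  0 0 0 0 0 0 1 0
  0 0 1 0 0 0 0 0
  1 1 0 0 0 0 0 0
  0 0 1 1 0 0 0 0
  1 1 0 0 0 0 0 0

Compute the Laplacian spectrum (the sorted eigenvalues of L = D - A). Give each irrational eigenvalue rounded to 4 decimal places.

Each diagonal entry of L is the vertex degree and each off-diagonal entry is -1 where an edge is present, 0 otherwise; in the order [1, 2, 3, 4, 5, 6, 7, 8] the diagonal is [2, 2, 2, 1, 1, 2, 2, 2]. L is symmetric positive semidefinite, so every eigenvalue is real and nonnegative. The 2 zero eigenvalues correspond to the 2 connected components. The largest eigenvalue, 4, is at most the vertex count 8. The eigenvalues sum to 14, which equals trace(L) = 2|E|.

[0, 0, 0.5858, 2, 2, 2, 3.4142, 4]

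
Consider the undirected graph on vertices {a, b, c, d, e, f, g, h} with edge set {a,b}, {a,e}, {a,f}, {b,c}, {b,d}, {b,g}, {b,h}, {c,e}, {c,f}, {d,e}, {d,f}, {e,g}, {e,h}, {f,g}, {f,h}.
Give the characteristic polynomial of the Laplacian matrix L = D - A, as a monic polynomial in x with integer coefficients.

x^8 - 30x^7 + 375x^6 - 2540x^5 + 10095x^4 - 23598x^3 + 30105x^2 - 16200x

Each diagonal entry of L is the vertex degree and each off-diagonal entry is -1 where an edge is present, 0 otherwise; in the order [a, b, c, d, e, f, g, h] the diagonal is [3, 5, 3, 3, 5, 5, 3, 3]. The eigenvalues of L are [0, 3, 3, 3, 3, 5, 5, 8]; the characteristic polynomial is the product of (x - lambda_i), which multiplies out to x^8 - 30x^7 + 375x^6 - 2540x^5 + 10095x^4 - 23598x^3 + 30105x^2 - 16200x. Since p(0) = det(-L) = 0, x divides p(x).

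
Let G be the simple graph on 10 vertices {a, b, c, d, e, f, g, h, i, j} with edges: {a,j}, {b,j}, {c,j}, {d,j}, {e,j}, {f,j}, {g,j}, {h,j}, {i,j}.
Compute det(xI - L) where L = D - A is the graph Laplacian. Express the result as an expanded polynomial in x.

x^10 - 18x^9 + 108x^8 - 336x^7 + 630x^6 - 756x^5 + 588x^4 - 288x^3 + 81x^2 - 10x

Each diagonal entry of L is the vertex degree and each off-diagonal entry is -1 where an edge is present, 0 otherwise; in the order [a, b, c, d, e, f, g, h, i, j] the diagonal is [1, 1, 1, 1, 1, 1, 1, 1, 1, 9]. Computing det(xI - L) by cofactor expansion (or equivalently via sum-over-permutations) gives x^10 - 18x^9 + 108x^8 - 336x^7 + 630x^6 - 756x^5 + 588x^4 - 288x^3 + 81x^2 - 10x. The coefficient of x^9 equals -trace(L) = -18, matching the sum of degrees. There is one zero in the spectrum, matching the 1 component. The largest eigenvalue, 10, is at most the vertex count 10.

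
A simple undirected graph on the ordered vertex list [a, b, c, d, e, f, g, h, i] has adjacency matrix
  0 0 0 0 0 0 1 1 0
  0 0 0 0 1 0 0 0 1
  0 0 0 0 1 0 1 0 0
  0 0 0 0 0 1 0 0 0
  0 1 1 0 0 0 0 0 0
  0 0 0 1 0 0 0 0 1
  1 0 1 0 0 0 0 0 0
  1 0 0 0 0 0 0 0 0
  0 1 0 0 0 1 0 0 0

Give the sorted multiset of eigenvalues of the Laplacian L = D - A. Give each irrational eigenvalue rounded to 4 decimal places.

Each diagonal entry of L is the vertex degree and each off-diagonal entry is -1 where an edge is present, 0 otherwise; in the order [a, b, c, d, e, f, g, h, i] the diagonal is [2, 2, 2, 1, 2, 2, 2, 1, 2]. L is symmetric positive semidefinite, so every eigenvalue is real and nonnegative. The single zero eigenvalue shows the graph is connected.

[0, 0.1206, 0.4679, 1, 1.6527, 2.3473, 3, 3.5321, 3.8794]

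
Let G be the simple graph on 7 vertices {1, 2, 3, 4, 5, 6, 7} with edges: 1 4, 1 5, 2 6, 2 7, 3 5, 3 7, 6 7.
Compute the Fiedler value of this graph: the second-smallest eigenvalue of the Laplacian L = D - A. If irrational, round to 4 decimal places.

Reading degrees in the order [1, 2, 3, 4, 5, 6, 7] gives [2, 2, 2, 1, 2, 2, 3]; set D = diag(2, 2, 2, 1, 2, 2, 3) and form L = D - A. The sorted Laplacian eigenvalues are [0, 0.2254, 1, 2.1859, 3, 3.3604, 4.2283]; the algebraic connectivity is the second entry, 0.2254. The eigenvalues sum to 14, which equals trace(L) = 2|E|.

0.2254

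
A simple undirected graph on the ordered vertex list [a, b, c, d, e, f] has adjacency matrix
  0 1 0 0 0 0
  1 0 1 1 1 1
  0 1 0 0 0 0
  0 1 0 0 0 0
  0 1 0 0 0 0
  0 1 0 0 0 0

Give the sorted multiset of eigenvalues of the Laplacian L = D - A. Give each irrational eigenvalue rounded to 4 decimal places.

Reading degrees in the order [a, b, c, d, e, f] gives [1, 5, 1, 1, 1, 1]; set D = diag(1, 5, 1, 1, 1, 1) and form L = D - A. The multiplicity of 0 as a Laplacian eigenvalue equals the number of connected components. The single zero eigenvalue shows the graph is connected. There is one zero in the spectrum, matching the 1 component.

[0, 1, 1, 1, 1, 6]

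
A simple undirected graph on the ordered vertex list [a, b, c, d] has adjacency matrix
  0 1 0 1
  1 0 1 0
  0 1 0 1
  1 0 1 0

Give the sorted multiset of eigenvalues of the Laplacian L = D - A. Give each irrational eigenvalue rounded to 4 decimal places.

Reading degrees in the order [a, b, c, d] gives [2, 2, 2, 2]; set D = diag(2, 2, 2, 2) and form L = D - A. L is symmetric positive semidefinite, so every eigenvalue is real and nonnegative. The single zero eigenvalue shows the graph is connected. By the matrix-tree theorem the graph has (1/4) * product of the nonzero eigenvalues = 4 spanning trees.

[0, 2, 2, 4]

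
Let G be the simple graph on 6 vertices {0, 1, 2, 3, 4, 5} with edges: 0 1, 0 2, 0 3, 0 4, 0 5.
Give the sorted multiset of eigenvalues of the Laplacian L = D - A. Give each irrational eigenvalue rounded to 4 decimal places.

[0, 1, 1, 1, 1, 6]

With the vertex order [0, 1, 2, 3, 4, 5], the degrees are [5, 1, 1, 1, 1, 1], giving D = diag(5, 1, 1, 1, 1, 1) and L = D - A. Since every row of L sums to 0, the all-ones vector is in the kernel and 0 is an eigenvalue. The single zero eigenvalue shows the graph is connected. By the matrix-tree theorem the graph has (1/6) * product of the nonzero eigenvalues = 1 spanning tree.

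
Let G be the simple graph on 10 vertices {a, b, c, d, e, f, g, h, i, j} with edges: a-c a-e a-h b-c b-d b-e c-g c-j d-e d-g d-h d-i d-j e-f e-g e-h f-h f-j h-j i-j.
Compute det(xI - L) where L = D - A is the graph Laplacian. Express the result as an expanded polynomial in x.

x^10 - 40x^9 + 691x^8 - 6756x^7 + 41146x^6 - 161710x^5 + 409802x^4 - 645326x^3 + 572692x^2 - 218100x

With the vertex order [a, b, c, d, e, f, g, h, i, j], the degrees are [3, 3, 4, 6, 6, 3, 3, 5, 2, 5], giving D = diag(3, 3, 4, 6, 6, 3, 3, 5, 2, 5) and L = D - A. L has integer entries, so p(x) = det(xI - L) has integer coefficients. Expanding the determinant yields x^10 - 40x^9 + 691x^8 - 6756x^7 + 41146x^6 - 161710x^5 + 409802x^4 - 645326x^3 + 572692x^2 - 218100x. The coefficient of x^9 equals -trace(L) = -40, matching the sum of degrees. There is one zero in the spectrum, matching the 1 component.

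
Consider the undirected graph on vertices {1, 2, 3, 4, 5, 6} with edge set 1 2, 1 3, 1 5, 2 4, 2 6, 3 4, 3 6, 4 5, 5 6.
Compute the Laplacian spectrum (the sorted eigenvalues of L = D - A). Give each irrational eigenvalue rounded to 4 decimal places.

[0, 3, 3, 3, 3, 6]

With the vertex order [1, 2, 3, 4, 5, 6], the degrees are [3, 3, 3, 3, 3, 3], giving D = diag(3, 3, 3, 3, 3, 3) and L = D - A. Since every row of L sums to 0, the all-ones vector is in the kernel and 0 is an eigenvalue. The single zero eigenvalue shows the graph is connected. By the matrix-tree theorem the graph has (1/6) * product of the nonzero eigenvalues = 81 spanning trees.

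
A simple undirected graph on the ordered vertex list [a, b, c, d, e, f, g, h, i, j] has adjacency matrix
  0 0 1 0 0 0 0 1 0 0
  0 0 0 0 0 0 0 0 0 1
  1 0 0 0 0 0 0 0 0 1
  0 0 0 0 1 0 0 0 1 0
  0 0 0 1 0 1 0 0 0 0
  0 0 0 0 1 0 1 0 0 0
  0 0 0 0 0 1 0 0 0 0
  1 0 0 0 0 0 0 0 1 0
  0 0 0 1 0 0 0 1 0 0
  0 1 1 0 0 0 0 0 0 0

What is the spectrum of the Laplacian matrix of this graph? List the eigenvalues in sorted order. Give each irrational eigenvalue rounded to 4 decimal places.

With the vertex order [a, b, c, d, e, f, g, h, i, j], the degrees are [2, 1, 2, 2, 2, 2, 1, 2, 2, 2], giving D = diag(2, 1, 2, 2, 2, 2, 1, 2, 2, 2) and L = D - A. Diagonalising L (or applying a numerical eigensolver to the 10x10 matrix) gives the spectrum above. There is one zero in the spectrum, matching the 1 component. By the matrix-tree theorem the graph has (1/10) * product of the nonzero eigenvalues = 1 spanning tree.

[0, 0.0979, 0.3820, 0.8244, 1.3820, 2, 2.6180, 3.1756, 3.6180, 3.9021]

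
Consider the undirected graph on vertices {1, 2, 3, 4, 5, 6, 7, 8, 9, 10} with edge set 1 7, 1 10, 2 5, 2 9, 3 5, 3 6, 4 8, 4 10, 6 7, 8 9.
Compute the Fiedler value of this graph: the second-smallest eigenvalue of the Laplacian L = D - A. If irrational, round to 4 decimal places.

0.3820

With the vertex order [1, 2, 3, 4, 5, 6, 7, 8, 9, 10], the degrees are [2, 2, 2, 2, 2, 2, 2, 2, 2, 2], giving D = diag(2, 2, 2, 2, 2, 2, 2, 2, 2, 2) and L = D - A. The sorted Laplacian eigenvalues are [0, 0.3820, 0.3820, 1.3820, 1.3820, 2.6180, 2.6180, 3.6180, 3.6180, 4]; the algebraic connectivity is the second entry, 0.3820. The largest eigenvalue, 4, is at most the vertex count 10. There is one zero in the spectrum, matching the 1 component.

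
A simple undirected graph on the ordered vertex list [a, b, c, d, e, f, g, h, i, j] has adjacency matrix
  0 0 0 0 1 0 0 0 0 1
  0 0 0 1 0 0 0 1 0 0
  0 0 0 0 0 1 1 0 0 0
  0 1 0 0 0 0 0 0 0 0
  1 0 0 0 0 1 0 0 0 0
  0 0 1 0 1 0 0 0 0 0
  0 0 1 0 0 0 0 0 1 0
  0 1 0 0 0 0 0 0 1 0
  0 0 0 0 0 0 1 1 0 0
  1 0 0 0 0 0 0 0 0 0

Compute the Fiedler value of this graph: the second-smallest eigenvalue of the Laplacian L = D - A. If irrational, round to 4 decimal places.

0.0979

Reading degrees in the order [a, b, c, d, e, f, g, h, i, j] gives [2, 2, 2, 1, 2, 2, 2, 2, 2, 1]; set D = diag(2, 2, 2, 1, 2, 2, 2, 2, 2, 1) and form L = D - A. The sorted Laplacian eigenvalues are [0, 0.0979, 0.3820, 0.8244, 1.3820, 2, 2.6180, 3.1756, 3.6180, 3.9021]; the algebraic connectivity is the second entry, 0.0979. There is one zero in the spectrum, matching the 1 component.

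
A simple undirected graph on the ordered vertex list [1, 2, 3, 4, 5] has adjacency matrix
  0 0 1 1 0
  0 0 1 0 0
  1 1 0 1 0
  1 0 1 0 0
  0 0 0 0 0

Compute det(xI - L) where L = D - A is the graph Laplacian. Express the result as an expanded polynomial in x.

x^5 - 8x^4 + 19x^3 - 12x^2

With the vertex order [1, 2, 3, 4, 5], the degrees are [2, 1, 3, 2, 0], giving D = diag(2, 1, 3, 2, 0) and L = D - A. Computing det(xI - L) by cofactor expansion (or equivalently via sum-over-permutations) gives x^5 - 8x^4 + 19x^3 - 12x^2. The coefficient of x^4 equals -trace(L) = -8, matching the sum of degrees. There are 2 zeros in the spectrum, matching the 2 components.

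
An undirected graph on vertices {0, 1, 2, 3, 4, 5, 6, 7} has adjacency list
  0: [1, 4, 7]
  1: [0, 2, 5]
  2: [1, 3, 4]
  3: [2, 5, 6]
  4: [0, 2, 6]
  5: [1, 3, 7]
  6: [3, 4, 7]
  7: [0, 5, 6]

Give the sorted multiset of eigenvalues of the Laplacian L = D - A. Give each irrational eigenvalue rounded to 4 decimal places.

Reading degrees in the order [0, 1, 2, 3, 4, 5, 6, 7] gives [3, 3, 3, 3, 3, 3, 3, 3]; set D = diag(3, 3, 3, 3, 3, 3, 3, 3) and form L = D - A. Diagonalising L (or applying a numerical eigensolver to the 8x8 matrix) gives the spectrum above. The eigenvalues sum to 24, which equals trace(L) = 2|E|. There is one zero in the spectrum, matching the 1 component.

[0, 2, 2, 2, 4, 4, 4, 6]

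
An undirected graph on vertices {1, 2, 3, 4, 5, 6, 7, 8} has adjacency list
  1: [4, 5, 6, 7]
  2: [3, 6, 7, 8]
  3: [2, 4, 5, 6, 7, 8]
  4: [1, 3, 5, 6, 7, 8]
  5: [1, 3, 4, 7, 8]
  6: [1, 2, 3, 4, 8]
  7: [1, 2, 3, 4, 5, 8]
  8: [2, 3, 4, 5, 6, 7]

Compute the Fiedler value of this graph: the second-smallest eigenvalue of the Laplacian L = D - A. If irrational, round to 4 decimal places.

Reading degrees in the order [1, 2, 3, 4, 5, 6, 7, 8] gives [4, 4, 6, 6, 5, 5, 6, 6]; set D = diag(4, 4, 6, 6, 5, 5, 6, 6) and form L = D - A. The smallest Laplacian eigenvalue is always 0. The next one, lambda_2 = 3.3588, measures how hard the graph is to disconnect: larger values mean better connectivity.

3.3588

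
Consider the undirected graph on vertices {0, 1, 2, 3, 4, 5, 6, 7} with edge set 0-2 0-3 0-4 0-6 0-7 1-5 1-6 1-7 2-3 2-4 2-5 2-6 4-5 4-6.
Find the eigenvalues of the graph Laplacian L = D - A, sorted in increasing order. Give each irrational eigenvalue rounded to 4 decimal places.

[0, 1.4707, 1.9282, 3.0851, 3.5504, 5.4711, 6.1866, 6.3078]

Reading degrees in the order [0, 1, 2, 3, 4, 5, 6, 7] gives [5, 3, 5, 2, 4, 3, 4, 2]; set D = diag(5, 3, 5, 2, 4, 3, 4, 2) and form L = D - A. L is symmetric positive semidefinite, so every eigenvalue is real and nonnegative. The single zero eigenvalue shows the graph is connected. The eigenvalues sum to 28, which equals trace(L) = 2|E|.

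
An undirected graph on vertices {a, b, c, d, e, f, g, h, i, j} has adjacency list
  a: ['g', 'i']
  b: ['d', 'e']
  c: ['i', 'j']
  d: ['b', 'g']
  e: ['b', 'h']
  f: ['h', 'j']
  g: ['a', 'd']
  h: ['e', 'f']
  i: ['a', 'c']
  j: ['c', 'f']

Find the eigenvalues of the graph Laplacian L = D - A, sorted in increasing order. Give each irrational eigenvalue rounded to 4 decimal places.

[0, 0.3820, 0.3820, 1.3820, 1.3820, 2.6180, 2.6180, 3.6180, 3.6180, 4]

Each diagonal entry of L is the vertex degree and each off-diagonal entry is -1 where an edge is present, 0 otherwise; in the order [a, b, c, d, e, f, g, h, i, j] the diagonal is [2, 2, 2, 2, 2, 2, 2, 2, 2, 2]. L is symmetric positive semidefinite, so every eigenvalue is real and nonnegative. The single zero eigenvalue shows the graph is connected. The eigenvalues sum to 20, which equals trace(L) = 2|E|. There is one zero in the spectrum, matching the 1 component.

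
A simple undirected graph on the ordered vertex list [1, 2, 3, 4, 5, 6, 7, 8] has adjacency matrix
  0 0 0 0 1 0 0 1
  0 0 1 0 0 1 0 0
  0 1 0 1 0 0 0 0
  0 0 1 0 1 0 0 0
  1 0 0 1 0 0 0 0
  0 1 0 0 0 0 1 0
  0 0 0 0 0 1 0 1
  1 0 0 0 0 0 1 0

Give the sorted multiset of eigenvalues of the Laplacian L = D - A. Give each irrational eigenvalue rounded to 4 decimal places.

With the vertex order [1, 2, 3, 4, 5, 6, 7, 8], the degrees are [2, 2, 2, 2, 2, 2, 2, 2], giving D = diag(2, 2, 2, 2, 2, 2, 2, 2) and L = D - A. Since every row of L sums to 0, the all-ones vector is in the kernel and 0 is an eigenvalue. The single zero eigenvalue shows the graph is connected. By the matrix-tree theorem the graph has (1/8) * product of the nonzero eigenvalues = 8 spanning trees.

[0, 0.5858, 0.5858, 2, 2, 3.4142, 3.4142, 4]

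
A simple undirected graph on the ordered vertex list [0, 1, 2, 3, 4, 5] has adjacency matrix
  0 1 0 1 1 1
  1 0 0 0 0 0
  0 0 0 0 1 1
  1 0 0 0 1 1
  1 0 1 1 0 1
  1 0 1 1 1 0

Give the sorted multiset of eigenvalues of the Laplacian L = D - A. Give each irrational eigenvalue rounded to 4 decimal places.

With the vertex order [0, 1, 2, 3, 4, 5], the degrees are [4, 1, 2, 3, 4, 4], giving D = diag(4, 1, 2, 3, 4, 4) and L = D - A. Diagonalising L (or applying a numerical eigensolver to the 6x6 matrix) gives the spectrum above. The single zero eigenvalue shows the graph is connected.

[0, 0.8929, 2.2123, 4.5262, 5, 5.3686]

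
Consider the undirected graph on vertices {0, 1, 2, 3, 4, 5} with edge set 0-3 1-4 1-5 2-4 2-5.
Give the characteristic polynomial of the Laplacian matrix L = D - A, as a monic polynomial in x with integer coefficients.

x^6 - 10x^5 + 36x^4 - 56x^3 + 32x^2

With the vertex order [0, 1, 2, 3, 4, 5], the degrees are [1, 2, 2, 1, 2, 2], giving D = diag(1, 2, 2, 1, 2, 2) and L = D - A. The eigenvalues of L are [0, 0, 2, 2, 2, 4]; the characteristic polynomial is the product of (x - lambda_i), which multiplies out to x^6 - 10x^5 + 36x^4 - 56x^3 + 32x^2. The constant term is 0 because L is singular (the all-ones vector lies in its kernel).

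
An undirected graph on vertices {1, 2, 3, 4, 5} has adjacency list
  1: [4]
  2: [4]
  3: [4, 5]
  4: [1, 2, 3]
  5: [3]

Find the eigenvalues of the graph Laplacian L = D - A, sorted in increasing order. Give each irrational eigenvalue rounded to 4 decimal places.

Reading degrees in the order [1, 2, 3, 4, 5] gives [1, 1, 2, 3, 1]; set D = diag(1, 1, 2, 3, 1) and form L = D - A. Since every row of L sums to 0, the all-ones vector is in the kernel and 0 is an eigenvalue. The single zero eigenvalue shows the graph is connected. There is one zero in the spectrum, matching the 1 component. The largest eigenvalue, 4.1701, is at most the vertex count 5.

[0, 0.5188, 1, 2.3111, 4.1701]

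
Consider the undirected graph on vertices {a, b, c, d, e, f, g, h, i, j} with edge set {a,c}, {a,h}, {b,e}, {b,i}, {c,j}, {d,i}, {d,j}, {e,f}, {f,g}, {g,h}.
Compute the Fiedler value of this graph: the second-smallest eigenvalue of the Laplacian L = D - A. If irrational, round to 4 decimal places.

Each diagonal entry of L is the vertex degree and each off-diagonal entry is -1 where an edge is present, 0 otherwise; in the order [a, b, c, d, e, f, g, h, i, j] the diagonal is [2, 2, 2, 2, 2, 2, 2, 2, 2, 2]. Computing the eigenvalues of L and sorting gives [0, 0.3820, 0.3820, 1.3820, 1.3820, 2.6180, 2.6180, 3.6180, 3.6180, 4]. The Fiedler value lambda_2 = 0.3820 is strictly positive, so the graph is connected. The largest eigenvalue, 4, is at most the vertex count 10.

0.3820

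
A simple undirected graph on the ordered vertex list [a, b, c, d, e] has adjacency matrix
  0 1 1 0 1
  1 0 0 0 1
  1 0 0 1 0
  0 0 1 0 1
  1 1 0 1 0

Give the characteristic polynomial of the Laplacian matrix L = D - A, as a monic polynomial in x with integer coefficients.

Each diagonal entry of L is the vertex degree and each off-diagonal entry is -1 where an edge is present, 0 otherwise; in the order [a, b, c, d, e] the diagonal is [3, 2, 2, 2, 3]. L has integer entries, so p(x) = det(xI - L) has integer coefficients. Expanding the determinant yields x^5 - 12x^4 + 51x^3 - 90x^2 + 55x. Since p(0) = det(-L) = 0, x divides p(x).

x^5 - 12x^4 + 51x^3 - 90x^2 + 55x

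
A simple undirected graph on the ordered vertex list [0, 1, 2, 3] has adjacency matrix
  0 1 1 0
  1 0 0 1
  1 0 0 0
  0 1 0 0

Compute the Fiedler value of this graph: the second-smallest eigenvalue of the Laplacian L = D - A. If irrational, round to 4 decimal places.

Each diagonal entry of L is the vertex degree and each off-diagonal entry is -1 where an edge is present, 0 otherwise; in the order [0, 1, 2, 3] the diagonal is [2, 2, 1, 1]. Computing the eigenvalues of L and sorting gives [0, 0.5858, 2, 3.4142]. The Fiedler value lambda_2 = 0.5858 is strictly positive, so the graph is connected. By the matrix-tree theorem the graph has (1/4) * product of the nonzero eigenvalues = 1 spanning tree. The eigenvalues sum to 6, which equals trace(L) = 2|E|.

0.5858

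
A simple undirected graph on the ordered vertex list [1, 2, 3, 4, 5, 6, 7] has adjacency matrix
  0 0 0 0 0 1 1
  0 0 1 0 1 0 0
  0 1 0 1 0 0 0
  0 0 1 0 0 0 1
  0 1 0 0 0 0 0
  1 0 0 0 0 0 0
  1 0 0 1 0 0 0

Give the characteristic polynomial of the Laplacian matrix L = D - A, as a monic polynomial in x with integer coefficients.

Each diagonal entry of L is the vertex degree and each off-diagonal entry is -1 where an edge is present, 0 otherwise; in the order [1, 2, 3, 4, 5, 6, 7] the diagonal is [2, 2, 2, 2, 1, 1, 2]. Computing det(xI - L) by cofactor expansion (or equivalently via sum-over-permutations) gives x^7 - 12x^6 + 55x^5 - 120x^4 + 126x^3 - 56x^2 + 7x. Since p(0) = det(-L) = 0, x divides p(x). The largest eigenvalue, 3.8019, is at most the vertex count 7.

x^7 - 12x^6 + 55x^5 - 120x^4 + 126x^3 - 56x^2 + 7x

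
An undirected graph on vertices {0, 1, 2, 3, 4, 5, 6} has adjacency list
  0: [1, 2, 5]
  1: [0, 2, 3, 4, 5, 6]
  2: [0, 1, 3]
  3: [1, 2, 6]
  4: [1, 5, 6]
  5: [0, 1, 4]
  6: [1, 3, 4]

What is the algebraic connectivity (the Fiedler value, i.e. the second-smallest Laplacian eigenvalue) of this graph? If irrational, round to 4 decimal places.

Each diagonal entry of L is the vertex degree and each off-diagonal entry is -1 where an edge is present, 0 otherwise; in the order [0, 1, 2, 3, 4, 5, 6] the diagonal is [3, 6, 3, 3, 3, 3, 3]. Computing the eigenvalues of L and sorting gives [0, 2, 2, 4, 4, 5, 7]. The Fiedler value lambda_2 = 2 is strictly positive, so the graph is connected. The largest eigenvalue, 7, is at most the vertex count 7. By the matrix-tree theorem the graph has (1/7) * product of the nonzero eigenvalues = 320 spanning trees.

2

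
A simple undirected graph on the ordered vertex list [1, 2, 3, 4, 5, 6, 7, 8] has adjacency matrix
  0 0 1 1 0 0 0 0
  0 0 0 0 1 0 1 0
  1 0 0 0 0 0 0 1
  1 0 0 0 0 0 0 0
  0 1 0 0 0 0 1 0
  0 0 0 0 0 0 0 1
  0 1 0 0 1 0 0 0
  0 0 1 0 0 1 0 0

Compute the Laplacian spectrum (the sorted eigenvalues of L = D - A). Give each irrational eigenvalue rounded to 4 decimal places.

Each diagonal entry of L is the vertex degree and each off-diagonal entry is -1 where an edge is present, 0 otherwise; in the order [1, 2, 3, 4, 5, 6, 7, 8] the diagonal is [2, 2, 2, 1, 2, 1, 2, 2]. Diagonalising L (or applying a numerical eigensolver to the 8x8 matrix) gives the spectrum above. The 2 zero eigenvalues correspond to the 2 connected components. There are 2 zeros in the spectrum, matching the 2 components. The eigenvalues sum to 14, which equals trace(L) = 2|E|.

[0, 0, 0.3820, 1.3820, 2.6180, 3, 3, 3.6180]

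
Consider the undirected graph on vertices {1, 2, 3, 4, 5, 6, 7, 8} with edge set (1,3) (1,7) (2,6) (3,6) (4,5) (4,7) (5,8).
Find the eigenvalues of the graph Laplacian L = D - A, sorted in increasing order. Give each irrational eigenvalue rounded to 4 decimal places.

Each diagonal entry of L is the vertex degree and each off-diagonal entry is -1 where an edge is present, 0 otherwise; in the order [1, 2, 3, 4, 5, 6, 7, 8] the diagonal is [2, 1, 2, 2, 2, 2, 2, 1]. Since every row of L sums to 0, the all-ones vector is in the kernel and 0 is an eigenvalue. The single zero eigenvalue shows the graph is connected. There is one zero in the spectrum, matching the 1 component. The largest eigenvalue, 3.8478, is at most the vertex count 8.

[0, 0.1522, 0.5858, 1.2346, 2, 2.7654, 3.4142, 3.8478]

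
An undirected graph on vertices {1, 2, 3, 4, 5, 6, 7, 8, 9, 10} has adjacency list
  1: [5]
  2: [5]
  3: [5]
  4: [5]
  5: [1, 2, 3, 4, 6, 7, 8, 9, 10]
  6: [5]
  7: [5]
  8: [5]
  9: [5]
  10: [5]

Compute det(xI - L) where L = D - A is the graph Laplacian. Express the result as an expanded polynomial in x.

Reading degrees in the order [1, 2, 3, 4, 5, 6, 7, 8, 9, 10] gives [1, 1, 1, 1, 9, 1, 1, 1, 1, 1]; set D = diag(1, 1, 1, 1, 9, 1, 1, 1, 1, 1) and form L = D - A. Computing det(xI - L) by cofactor expansion (or equivalently via sum-over-permutations) gives x^10 - 18x^9 + 108x^8 - 336x^7 + 630x^6 - 756x^5 + 588x^4 - 288x^3 + 81x^2 - 10x. Since p(0) = det(-L) = 0, x divides p(x). By the matrix-tree theorem the graph has (1/10) * product of the nonzero eigenvalues = 1 spanning tree.

x^10 - 18x^9 + 108x^8 - 336x^7 + 630x^6 - 756x^5 + 588x^4 - 288x^3 + 81x^2 - 10x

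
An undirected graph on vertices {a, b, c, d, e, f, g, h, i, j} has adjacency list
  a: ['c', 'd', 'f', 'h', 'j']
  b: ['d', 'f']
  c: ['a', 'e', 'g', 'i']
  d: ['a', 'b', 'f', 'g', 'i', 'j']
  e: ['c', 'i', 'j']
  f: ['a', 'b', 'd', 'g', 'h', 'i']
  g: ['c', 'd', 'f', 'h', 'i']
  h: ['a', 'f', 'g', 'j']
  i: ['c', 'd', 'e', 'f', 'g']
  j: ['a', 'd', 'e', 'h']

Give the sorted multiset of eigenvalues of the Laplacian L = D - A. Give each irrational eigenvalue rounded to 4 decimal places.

Each diagonal entry of L is the vertex degree and each off-diagonal entry is -1 where an edge is present, 0 otherwise; in the order [a, b, c, d, e, f, g, h, i, j] the diagonal is [5, 2, 4, 6, 3, 6, 5, 4, 5, 4]. Since every row of L sums to 0, the all-ones vector is in the kernel and 0 is an eigenvalue. The largest eigenvalue, 7.7884, is at most the vertex count 10.

[0, 1.6428, 2.5752, 3.1653, 4.5278, 4.7752, 5.6395, 6.4548, 7.4310, 7.7884]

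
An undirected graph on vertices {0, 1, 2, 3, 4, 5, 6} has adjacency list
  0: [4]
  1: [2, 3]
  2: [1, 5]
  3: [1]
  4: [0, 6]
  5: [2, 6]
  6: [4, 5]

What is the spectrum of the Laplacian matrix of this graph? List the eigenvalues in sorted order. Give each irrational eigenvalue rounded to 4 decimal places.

Each diagonal entry of L is the vertex degree and each off-diagonal entry is -1 where an edge is present, 0 otherwise; in the order [0, 1, 2, 3, 4, 5, 6] the diagonal is [1, 2, 2, 1, 2, 2, 2]. Diagonalising L (or applying a numerical eigensolver to the 7x7 matrix) gives the spectrum above. The single zero eigenvalue shows the graph is connected. By the matrix-tree theorem the graph has (1/7) * product of the nonzero eigenvalues = 1 spanning tree.

[0, 0.1981, 0.7530, 1.5550, 2.4450, 3.2470, 3.8019]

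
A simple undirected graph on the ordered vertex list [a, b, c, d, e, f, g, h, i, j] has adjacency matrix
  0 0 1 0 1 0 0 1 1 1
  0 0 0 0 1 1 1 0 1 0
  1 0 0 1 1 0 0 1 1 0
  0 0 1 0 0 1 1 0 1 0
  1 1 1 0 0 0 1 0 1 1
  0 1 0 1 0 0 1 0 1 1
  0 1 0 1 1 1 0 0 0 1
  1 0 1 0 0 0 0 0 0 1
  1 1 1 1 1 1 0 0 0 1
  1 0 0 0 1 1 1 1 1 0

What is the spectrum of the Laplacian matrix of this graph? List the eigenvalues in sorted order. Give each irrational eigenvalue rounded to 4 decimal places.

Each diagonal entry of L is the vertex degree and each off-diagonal entry is -1 where an edge is present, 0 otherwise; in the order [a, b, c, d, e, f, g, h, i, j] the diagonal is [5, 4, 5, 4, 6, 5, 5, 3, 7, 6]. Diagonalising L (or applying a numerical eigensolver to the 10x10 matrix) gives the spectrum above. The single zero eigenvalue shows the graph is connected. The largest eigenvalue, 8.4755, is at most the vertex count 10.

[0, 2.1029, 3.6054, 4.2275, 4.8866, 5.5210, 6.4279, 6.9489, 7.8044, 8.4755]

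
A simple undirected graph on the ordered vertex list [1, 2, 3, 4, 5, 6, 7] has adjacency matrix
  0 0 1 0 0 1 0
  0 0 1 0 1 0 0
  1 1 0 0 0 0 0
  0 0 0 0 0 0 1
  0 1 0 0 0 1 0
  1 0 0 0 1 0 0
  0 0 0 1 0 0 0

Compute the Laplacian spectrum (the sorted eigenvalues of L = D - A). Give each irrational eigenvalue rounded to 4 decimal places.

With the vertex order [1, 2, 3, 4, 5, 6, 7], the degrees are [2, 2, 2, 1, 2, 2, 1], giving D = diag(2, 2, 2, 1, 2, 2, 1) and L = D - A. L is symmetric positive semidefinite, so every eigenvalue is real and nonnegative. The 2 zero eigenvalues correspond to the 2 connected components.

[0, 0, 1.3820, 1.3820, 2, 3.6180, 3.6180]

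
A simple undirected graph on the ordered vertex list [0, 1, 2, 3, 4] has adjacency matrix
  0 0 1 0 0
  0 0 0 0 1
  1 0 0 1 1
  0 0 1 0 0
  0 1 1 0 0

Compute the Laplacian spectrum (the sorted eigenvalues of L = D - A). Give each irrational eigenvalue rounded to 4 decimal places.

[0, 0.5188, 1, 2.3111, 4.1701]

Reading degrees in the order [0, 1, 2, 3, 4] gives [1, 1, 3, 1, 2]; set D = diag(1, 1, 3, 1, 2) and form L = D - A. L is symmetric positive semidefinite, so every eigenvalue is real and nonnegative. The single zero eigenvalue shows the graph is connected. There is one zero in the spectrum, matching the 1 component.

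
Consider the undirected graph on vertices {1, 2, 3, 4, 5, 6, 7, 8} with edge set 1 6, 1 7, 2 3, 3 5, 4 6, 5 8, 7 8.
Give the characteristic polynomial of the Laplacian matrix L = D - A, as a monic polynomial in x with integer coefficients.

x^8 - 14x^7 + 78x^6 - 220x^5 + 330x^4 - 252x^3 + 84x^2 - 8x

Each diagonal entry of L is the vertex degree and each off-diagonal entry is -1 where an edge is present, 0 otherwise; in the order [1, 2, 3, 4, 5, 6, 7, 8] the diagonal is [2, 1, 2, 1, 2, 2, 2, 2]. Computing det(xI - L) by cofactor expansion (or equivalently via sum-over-permutations) gives x^8 - 14x^7 + 78x^6 - 220x^5 + 330x^4 - 252x^3 + 84x^2 - 8x. The coefficient of x^7 equals -trace(L) = -14, matching the sum of degrees. There is one zero in the spectrum, matching the 1 component.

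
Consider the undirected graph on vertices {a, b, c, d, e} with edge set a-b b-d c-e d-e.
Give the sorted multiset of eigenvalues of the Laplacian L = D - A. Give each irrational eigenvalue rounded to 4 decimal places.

Reading degrees in the order [a, b, c, d, e] gives [1, 2, 1, 2, 2]; set D = diag(1, 2, 1, 2, 2) and form L = D - A. Diagonalising L (or applying a numerical eigensolver to the 5x5 matrix) gives the spectrum above. The eigenvalues sum to 8, which equals trace(L) = 2|E|.

[0, 0.3820, 1.3820, 2.6180, 3.6180]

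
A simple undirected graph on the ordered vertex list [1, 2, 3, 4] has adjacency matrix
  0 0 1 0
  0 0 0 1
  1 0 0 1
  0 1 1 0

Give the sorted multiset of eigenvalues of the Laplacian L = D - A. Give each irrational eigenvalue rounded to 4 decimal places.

Each diagonal entry of L is the vertex degree and each off-diagonal entry is -1 where an edge is present, 0 otherwise; in the order [1, 2, 3, 4] the diagonal is [1, 1, 2, 2]. The multiplicity of 0 as a Laplacian eigenvalue equals the number of connected components. The single zero eigenvalue shows the graph is connected. By the matrix-tree theorem the graph has (1/4) * product of the nonzero eigenvalues = 1 spanning tree.

[0, 0.5858, 2, 3.4142]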